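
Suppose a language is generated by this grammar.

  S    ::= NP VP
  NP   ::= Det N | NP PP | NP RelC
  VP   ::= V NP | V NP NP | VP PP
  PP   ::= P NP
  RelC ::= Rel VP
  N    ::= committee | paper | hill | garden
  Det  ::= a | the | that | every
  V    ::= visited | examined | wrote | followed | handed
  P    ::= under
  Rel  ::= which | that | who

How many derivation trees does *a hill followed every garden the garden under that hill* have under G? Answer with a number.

The two bracketings:
[S [NP [Det a] [N hill]] [VP [V followed] [NP [Det every] [N garden]] [NP [NP [Det the] [N garden]] [PP [P under] [NP [Det that] [N hill]]]]]]
[S [NP [Det a] [N hill]] [VP [VP [V followed] [NP [Det every] [N garden]] [NP [Det the] [N garden]]] [PP [P under] [NP [Det that] [N hill]]]]]
The difference turns on whether NP → NP PP is used at the relevant span, versus an alternative expansion of NP.

2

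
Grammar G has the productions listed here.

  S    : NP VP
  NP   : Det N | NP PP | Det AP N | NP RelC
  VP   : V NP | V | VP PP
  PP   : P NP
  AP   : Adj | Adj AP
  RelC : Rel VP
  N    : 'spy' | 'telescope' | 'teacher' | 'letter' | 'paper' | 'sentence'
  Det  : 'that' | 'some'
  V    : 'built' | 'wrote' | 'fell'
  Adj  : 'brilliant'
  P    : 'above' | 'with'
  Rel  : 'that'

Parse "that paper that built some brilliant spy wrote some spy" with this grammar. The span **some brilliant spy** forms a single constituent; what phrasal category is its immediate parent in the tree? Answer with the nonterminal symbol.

VP

S
  NP
    NP
      Det: that
      N: paper
    RelC
      Rel: that
      VP
        V: built
        NP
          Det: some
          AP
            Adj: brilliant
          N: spy
  VP
    V: wrote
    NP
      Det: some
      N: spy
The span 'some brilliant spy' is the NP node built by NP → Det AP N.
Its mother is the VP built by VP → V NP.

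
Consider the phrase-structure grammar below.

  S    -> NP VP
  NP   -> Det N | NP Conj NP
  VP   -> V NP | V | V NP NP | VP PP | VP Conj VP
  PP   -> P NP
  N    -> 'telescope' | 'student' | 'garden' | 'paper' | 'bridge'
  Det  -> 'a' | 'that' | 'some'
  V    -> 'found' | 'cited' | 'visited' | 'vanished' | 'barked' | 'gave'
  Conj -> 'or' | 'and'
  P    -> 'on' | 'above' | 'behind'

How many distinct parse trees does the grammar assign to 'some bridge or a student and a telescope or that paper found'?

5

Two of the 5 distinct bracketings:
[S [NP [NP [Det some] [N bridge]] [Conj or] [NP [NP [Det a] [N student]] [Conj and] [NP [NP [Det a] [N telescope]] [Conj or] [NP [Det that] [N paper]]]]] [VP [V found]]]
[S [NP [NP [Det some] [N bridge]] [Conj or] [NP [NP [NP [Det a] [N student]] [Conj and] [NP [Det a] [N telescope]]] [Conj or] [NP [Det that] [N paper]]]] [VP [V found]]]
The trees differ in how a recursive rule is bracketed over the same span.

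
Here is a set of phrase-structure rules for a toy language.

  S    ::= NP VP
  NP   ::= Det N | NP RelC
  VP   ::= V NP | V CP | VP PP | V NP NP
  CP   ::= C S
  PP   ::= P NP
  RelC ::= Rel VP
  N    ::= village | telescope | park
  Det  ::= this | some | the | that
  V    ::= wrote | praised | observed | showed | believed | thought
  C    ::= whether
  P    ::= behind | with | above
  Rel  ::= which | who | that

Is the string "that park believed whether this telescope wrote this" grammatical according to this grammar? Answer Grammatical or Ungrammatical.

For S → NP VP, the only prefix that parses as NP is 'that park', but the remainder 'believed whether this telescope wrote this' is not a VP under these rules.

Ungrammatical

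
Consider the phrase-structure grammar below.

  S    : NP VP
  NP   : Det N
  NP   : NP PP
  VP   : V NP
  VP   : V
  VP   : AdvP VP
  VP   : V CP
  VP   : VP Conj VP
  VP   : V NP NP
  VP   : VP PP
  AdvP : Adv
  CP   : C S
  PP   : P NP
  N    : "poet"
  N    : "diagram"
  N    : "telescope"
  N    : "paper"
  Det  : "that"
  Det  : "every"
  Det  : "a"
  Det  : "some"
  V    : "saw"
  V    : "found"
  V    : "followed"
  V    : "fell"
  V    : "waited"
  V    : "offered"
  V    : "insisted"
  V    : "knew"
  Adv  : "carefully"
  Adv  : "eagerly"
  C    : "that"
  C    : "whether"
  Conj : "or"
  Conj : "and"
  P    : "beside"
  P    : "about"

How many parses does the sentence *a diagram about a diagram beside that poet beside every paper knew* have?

5

Two of the 5 distinct bracketings:
[S [NP [NP [Det a] [N diagram]] [PP [P about] [NP [NP [Det a] [N diagram]] [PP [P beside] [NP [NP [Det that] [N poet]] [PP [P beside] [NP [Det every] [N paper]]]]]]]] [VP [V knew]]]
[S [NP [NP [Det a] [N diagram]] [PP [P about] [NP [NP [NP [Det a] [N diagram]] [PP [P beside] [NP [Det that] [N poet]]]] [PP [P beside] [NP [Det every] [N paper]]]]]] [VP [V knew]]]
The trees differ in how a recursive rule is bracketed over the same span.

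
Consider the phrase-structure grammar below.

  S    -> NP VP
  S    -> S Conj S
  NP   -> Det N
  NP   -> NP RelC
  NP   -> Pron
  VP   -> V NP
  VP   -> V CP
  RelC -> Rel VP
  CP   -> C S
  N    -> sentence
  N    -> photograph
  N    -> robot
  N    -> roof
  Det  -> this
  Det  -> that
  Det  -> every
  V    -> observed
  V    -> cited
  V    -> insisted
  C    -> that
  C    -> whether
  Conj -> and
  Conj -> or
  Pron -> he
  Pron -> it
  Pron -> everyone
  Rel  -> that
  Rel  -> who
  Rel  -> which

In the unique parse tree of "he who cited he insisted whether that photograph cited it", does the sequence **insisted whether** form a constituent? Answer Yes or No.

No

[S [NP [NP [Pron he]] [RelC [Rel who] [VP [V cited] [NP [Pron he]]]]] [VP [V insisted] [CP [C whether] [S [NP [Det that] [N photograph]] [VP [V cited] [NP [Pron it]]]]]]]
The smallest constituent containing 'insisted whether' is the VP spanning 'insisted whether that photograph cited it'; no single node in the tree dominates exactly the given words.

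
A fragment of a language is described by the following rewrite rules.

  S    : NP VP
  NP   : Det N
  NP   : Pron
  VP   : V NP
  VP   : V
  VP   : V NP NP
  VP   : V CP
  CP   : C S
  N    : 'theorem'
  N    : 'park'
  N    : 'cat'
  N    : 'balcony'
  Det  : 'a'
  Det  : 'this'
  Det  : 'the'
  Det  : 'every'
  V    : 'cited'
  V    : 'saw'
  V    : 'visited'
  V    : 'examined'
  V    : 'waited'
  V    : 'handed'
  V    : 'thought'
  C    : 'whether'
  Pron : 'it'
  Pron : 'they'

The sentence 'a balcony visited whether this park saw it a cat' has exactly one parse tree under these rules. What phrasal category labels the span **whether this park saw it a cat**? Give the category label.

CP

[S [NP [Det a] [N balcony]] [VP [V visited] [CP [C whether] [S [NP [Det this] [N park]] [VP [V saw] [NP [Pron it]] [NP [Det a] [N cat]]]]]]]
The span 'whether this park saw it a cat' is the CP node built by CP → C S.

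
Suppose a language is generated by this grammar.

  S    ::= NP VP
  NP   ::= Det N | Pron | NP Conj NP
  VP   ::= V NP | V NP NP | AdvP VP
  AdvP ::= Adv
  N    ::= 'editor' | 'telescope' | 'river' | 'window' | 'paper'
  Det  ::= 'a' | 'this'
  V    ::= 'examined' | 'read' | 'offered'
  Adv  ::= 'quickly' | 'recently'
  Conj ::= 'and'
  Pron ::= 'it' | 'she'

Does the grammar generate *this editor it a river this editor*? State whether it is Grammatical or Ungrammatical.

For S → NP VP, the only prefix that parses as NP is 'this editor', but the remainder 'it a river this editor' is not a VP under these rules.

Ungrammatical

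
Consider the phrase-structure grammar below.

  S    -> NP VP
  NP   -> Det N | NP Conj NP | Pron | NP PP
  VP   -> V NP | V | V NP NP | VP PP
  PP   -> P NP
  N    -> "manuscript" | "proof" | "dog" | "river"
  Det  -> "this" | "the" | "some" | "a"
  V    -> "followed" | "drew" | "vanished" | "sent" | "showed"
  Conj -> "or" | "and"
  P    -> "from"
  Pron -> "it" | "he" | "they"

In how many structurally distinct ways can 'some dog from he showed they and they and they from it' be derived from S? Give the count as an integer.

7

Two of the 7 distinct bracketings:
[S [NP [NP [Det some] [N dog]] [PP [P from] [NP [Pron he]]]] [VP [V showed] [NP [NP [Pron they]] [Conj and] [NP [NP [Pron they]] [Conj and] [NP [NP [Pron they]] [PP [P from] [NP [Pron it]]]]]]]]
[S [NP [NP [Det some] [N dog]] [PP [P from] [NP [Pron he]]]] [VP [V showed] [NP [NP [Pron they]] [Conj and] [NP [NP [NP [Pron they]] [Conj and] [NP [Pron they]]] [PP [P from] [NP [Pron it]]]]]]]
The trees differ in how a recursive rule is bracketed over the same span.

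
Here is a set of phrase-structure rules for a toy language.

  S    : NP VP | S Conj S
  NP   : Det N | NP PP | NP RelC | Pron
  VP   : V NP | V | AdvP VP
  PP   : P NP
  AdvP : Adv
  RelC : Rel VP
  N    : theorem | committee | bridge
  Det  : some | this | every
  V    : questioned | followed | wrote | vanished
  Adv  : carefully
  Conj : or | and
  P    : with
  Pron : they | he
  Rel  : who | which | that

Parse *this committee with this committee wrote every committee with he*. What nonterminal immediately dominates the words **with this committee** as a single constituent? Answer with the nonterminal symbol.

PP

[S [NP [NP [Det this] [N committee]] [PP [P with] [NP [Det this] [N committee]]]] [VP [V wrote] [NP [NP [Det every] [N committee]] [PP [P with] [NP [Pron he]]]]]]
The span 'with this committee' is the PP node built by PP → P NP.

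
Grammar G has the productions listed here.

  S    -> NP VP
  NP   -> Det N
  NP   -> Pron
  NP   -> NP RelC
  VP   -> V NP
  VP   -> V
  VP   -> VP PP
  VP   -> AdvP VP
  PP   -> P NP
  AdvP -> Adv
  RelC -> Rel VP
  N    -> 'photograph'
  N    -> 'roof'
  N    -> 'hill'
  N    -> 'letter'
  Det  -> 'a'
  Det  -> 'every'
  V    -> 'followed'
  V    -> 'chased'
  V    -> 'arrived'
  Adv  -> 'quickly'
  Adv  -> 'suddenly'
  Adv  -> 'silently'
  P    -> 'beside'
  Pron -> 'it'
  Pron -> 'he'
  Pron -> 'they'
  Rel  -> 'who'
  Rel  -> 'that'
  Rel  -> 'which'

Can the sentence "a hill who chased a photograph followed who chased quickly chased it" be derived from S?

For S → NP VP, every NP-prefix leaves a non-VP remainder: after 'a hill' the remainder is not a VP; after 'a hill who chased' the remainder is not a VP; after 'a hill who chased a photograph' the remainder is not a VP.

Ungrammatical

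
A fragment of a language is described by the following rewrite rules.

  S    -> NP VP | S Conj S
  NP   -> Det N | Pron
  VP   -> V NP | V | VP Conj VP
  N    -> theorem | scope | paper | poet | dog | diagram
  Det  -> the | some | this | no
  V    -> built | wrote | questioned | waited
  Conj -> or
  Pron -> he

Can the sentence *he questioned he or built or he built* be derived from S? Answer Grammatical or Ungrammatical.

Grammatical

[S [S [NP [Pron he]] [VP [VP [V questioned] [NP [Pron he]]] [Conj or] [VP [V built]]]] [Conj or] [S [NP [Pron he]] [VP [V built]]]]
Every word is introduced by a lexical rule and the phrasal rules combine the resulting categories into a single S.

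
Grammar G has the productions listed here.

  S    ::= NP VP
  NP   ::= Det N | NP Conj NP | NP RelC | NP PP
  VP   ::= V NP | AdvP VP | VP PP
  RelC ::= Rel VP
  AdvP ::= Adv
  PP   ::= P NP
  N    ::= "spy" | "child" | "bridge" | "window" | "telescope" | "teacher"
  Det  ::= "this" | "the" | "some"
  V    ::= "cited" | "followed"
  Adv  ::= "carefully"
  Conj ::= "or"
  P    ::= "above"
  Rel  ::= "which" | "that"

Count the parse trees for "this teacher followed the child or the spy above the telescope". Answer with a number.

3

Two of the 3 distinct bracketings:
[S [NP [Det this] [N teacher]] [VP [V followed] [NP [NP [Det the] [N child]] [Conj or] [NP [NP [Det the] [N spy]] [PP [P above] [NP [Det the] [N telescope]]]]]]]
[S [NP [Det this] [N teacher]] [VP [V followed] [NP [NP [NP [Det the] [N child]] [Conj or] [NP [Det the] [N spy]]] [PP [P above] [NP [Det the] [N telescope]]]]]]
The trees differ in how a recursive rule is bracketed over the same span.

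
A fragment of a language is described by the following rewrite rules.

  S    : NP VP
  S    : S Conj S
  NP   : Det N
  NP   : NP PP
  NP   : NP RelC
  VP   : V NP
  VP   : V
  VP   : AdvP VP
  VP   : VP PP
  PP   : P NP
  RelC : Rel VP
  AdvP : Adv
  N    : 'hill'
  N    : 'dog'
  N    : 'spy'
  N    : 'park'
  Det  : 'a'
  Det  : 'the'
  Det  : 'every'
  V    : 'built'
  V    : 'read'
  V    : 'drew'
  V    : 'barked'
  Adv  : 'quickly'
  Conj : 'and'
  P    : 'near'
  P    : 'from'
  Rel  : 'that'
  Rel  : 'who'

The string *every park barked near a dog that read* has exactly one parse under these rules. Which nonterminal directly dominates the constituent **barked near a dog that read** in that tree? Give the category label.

S

S
  NP
    Det: every
    N: park
  VP
    VP
      V: barked
    PP
      P: near
      NP
        NP
          Det: a
          N: dog
        RelC
          Rel: that
          VP
            V: read
The span 'barked near a dog that read' is the VP node built by VP → VP PP.
Its mother is the S built by S → NP VP.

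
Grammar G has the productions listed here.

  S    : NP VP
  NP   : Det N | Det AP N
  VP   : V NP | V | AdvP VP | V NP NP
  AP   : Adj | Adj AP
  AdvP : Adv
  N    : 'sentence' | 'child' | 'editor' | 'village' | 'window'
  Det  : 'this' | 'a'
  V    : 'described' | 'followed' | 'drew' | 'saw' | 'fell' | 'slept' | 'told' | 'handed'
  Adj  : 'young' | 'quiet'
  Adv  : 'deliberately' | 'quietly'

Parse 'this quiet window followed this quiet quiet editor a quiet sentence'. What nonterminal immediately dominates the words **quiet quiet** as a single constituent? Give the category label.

[S [NP [Det this] [AP [Adj quiet]] [N window]] [VP [V followed] [NP [Det this] [AP [Adj quiet] [AP [Adj quiet]]] [N editor]] [NP [Det a] [AP [Adj quiet]] [N sentence]]]]
The span 'quiet quiet' is the AP node built by AP → Adj AP.

AP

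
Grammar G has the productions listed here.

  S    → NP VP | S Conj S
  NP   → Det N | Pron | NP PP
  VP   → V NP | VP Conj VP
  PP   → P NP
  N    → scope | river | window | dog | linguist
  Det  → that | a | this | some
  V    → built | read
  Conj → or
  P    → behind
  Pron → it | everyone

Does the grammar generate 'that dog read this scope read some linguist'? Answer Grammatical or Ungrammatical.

For S → NP VP, the only prefix that parses as NP is 'that dog', but the remainder 'read this scope read some linguist' is not a VP under these rules. The alternative S rule S → S Conj S likewise has no satisfying split.

Ungrammatical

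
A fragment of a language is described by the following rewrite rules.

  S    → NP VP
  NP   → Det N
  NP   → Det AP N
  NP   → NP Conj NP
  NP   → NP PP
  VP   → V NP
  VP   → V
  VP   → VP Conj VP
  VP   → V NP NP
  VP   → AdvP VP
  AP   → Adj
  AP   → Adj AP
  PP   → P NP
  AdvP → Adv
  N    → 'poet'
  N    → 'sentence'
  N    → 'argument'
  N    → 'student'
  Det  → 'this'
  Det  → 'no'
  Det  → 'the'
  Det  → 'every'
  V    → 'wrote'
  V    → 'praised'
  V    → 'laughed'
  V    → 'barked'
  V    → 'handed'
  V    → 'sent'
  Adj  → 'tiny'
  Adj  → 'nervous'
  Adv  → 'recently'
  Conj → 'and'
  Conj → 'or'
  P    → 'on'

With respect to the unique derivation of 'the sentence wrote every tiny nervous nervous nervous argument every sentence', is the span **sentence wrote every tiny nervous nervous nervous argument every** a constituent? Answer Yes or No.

No

[S [NP [Det the] [N sentence]] [VP [V wrote] [NP [Det every] [AP [Adj tiny] [AP [Adj nervous] [AP [Adj nervous] [AP [Adj nervous]]]]] [N argument]] [NP [Det every] [N sentence]]]]
The smallest constituent containing 'sentence wrote every tiny nervous nervous nervous argument every' is the S spanning 'the sentence wrote every tiny nervous nervous nervous argument every sentence'; no single node in the tree dominates exactly the given words.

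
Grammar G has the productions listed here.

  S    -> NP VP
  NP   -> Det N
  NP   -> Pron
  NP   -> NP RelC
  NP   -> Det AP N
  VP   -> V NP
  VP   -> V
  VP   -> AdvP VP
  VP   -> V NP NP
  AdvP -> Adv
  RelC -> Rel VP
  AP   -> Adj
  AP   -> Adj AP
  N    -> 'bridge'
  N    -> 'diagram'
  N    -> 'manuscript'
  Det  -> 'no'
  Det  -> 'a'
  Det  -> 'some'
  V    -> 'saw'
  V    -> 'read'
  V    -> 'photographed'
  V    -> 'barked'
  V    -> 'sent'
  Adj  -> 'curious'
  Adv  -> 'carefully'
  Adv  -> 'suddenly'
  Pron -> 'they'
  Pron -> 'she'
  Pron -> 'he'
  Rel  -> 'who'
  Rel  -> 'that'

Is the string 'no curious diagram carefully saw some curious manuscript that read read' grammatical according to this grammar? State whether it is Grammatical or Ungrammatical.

Ungrammatical

For S → NP VP, the only prefix that parses as NP is 'no curious diagram', but the remainder 'carefully saw some curious manuscript that read read' is not a VP under these rules.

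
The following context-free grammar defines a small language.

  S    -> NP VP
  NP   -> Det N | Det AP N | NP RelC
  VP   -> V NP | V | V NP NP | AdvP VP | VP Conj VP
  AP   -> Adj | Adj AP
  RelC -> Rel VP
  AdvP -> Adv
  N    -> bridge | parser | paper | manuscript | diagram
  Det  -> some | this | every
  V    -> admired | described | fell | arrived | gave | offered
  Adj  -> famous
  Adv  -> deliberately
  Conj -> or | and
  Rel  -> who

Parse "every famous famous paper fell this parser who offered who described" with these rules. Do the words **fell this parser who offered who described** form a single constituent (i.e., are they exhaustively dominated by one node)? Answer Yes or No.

Yes

[S [NP [Det every] [AP [Adj famous] [AP [Adj famous]]] [N paper]] [VP [V fell] [NP [NP [NP [Det this] [N parser]] [RelC [Rel who] [VP [V offered]]]] [RelC [Rel who] [VP [V described]]]]]]
The words 'fell this parser who offered who described' are exhaustively dominated by a single VP node (built by VP → V NP), so they form a constituent.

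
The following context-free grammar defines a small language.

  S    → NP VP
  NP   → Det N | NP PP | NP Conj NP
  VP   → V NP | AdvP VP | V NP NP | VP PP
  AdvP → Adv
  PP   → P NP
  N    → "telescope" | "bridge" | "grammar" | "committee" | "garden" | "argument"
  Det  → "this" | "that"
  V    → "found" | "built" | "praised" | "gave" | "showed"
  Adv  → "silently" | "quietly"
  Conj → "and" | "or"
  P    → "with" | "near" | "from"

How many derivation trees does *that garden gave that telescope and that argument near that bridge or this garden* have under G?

Two of the 6 distinct bracketings:
[S [NP [Det that] [N garden]] [VP [V gave] [NP [NP [NP [Det that] [N telescope]] [Conj and] [NP [Det that] [N argument]]] [PP [P near] [NP [NP [Det that] [N bridge]] [Conj or] [NP [Det this] [N garden]]]]]]]
[S [NP [Det that] [N garden]] [VP [V gave] [NP [NP [Det that] [N telescope]] [Conj and] [NP [NP [Det that] [N argument]] [PP [P near] [NP [NP [Det that] [N bridge]] [Conj or] [NP [Det this] [N garden]]]]]]]]
The trees differ in how a recursive rule is bracketed over the same span.

6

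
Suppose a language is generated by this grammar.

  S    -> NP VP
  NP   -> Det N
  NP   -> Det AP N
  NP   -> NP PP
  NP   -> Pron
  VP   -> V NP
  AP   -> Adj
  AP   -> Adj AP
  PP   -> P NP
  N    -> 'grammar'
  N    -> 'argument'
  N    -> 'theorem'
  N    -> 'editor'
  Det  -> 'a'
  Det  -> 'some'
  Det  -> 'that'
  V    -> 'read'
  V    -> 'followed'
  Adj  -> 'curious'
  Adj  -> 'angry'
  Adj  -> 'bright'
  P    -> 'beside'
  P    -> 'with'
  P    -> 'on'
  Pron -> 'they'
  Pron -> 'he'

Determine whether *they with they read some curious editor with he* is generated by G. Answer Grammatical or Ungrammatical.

[S [NP [NP [Pron they]] [PP [P with] [NP [Pron they]]]] [VP [V read] [NP [NP [Det some] [AP [Adj curious]] [N editor]] [PP [P with] [NP [Pron he]]]]]]
Each bracket corresponds to one application of a listed rule, so the string is derivable from S.

Grammatical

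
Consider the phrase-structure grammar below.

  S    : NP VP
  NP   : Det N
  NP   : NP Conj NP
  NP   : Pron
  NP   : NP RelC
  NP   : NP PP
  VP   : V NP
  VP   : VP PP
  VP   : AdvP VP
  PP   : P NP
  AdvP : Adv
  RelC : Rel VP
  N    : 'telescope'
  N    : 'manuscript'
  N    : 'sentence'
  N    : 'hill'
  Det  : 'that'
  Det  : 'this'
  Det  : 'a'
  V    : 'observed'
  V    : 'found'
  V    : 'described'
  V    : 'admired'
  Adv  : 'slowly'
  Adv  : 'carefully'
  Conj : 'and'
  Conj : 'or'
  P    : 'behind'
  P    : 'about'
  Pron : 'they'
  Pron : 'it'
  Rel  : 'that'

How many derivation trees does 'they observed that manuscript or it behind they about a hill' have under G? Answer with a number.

9

Two of the 9 distinct bracketings:
[S [NP [Pron they]] [VP [V observed] [NP [NP [Det that] [N manuscript]] [Conj or] [NP [NP [Pron it]] [PP [P behind] [NP [NP [Pron they]] [PP [P about] [NP [Det a] [N hill]]]]]]]]]
[S [NP [Pron they]] [VP [V observed] [NP [NP [Det that] [N manuscript]] [Conj or] [NP [NP [NP [Pron it]] [PP [P behind] [NP [Pron they]]]] [PP [P about] [NP [Det a] [N hill]]]]]]]
The trees differ in how a recursive rule is bracketed over the same span.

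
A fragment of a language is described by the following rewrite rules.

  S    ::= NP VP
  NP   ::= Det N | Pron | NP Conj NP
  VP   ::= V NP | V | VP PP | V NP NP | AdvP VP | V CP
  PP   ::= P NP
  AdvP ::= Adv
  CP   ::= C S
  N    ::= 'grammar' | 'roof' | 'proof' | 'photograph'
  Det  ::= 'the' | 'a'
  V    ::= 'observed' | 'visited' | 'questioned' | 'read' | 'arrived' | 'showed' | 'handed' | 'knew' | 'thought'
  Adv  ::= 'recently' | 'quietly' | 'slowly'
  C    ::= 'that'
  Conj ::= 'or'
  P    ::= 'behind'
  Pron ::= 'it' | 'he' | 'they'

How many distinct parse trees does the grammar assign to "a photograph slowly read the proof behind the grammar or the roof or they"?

4

Two of the 4 distinct bracketings:
[S [NP [Det a] [N photograph]] [VP [VP [AdvP [Adv slowly]] [VP [V read] [NP [Det the] [N proof]]]] [PP [P behind] [NP [NP [Det the] [N grammar]] [Conj or] [NP [NP [Det the] [N roof]] [Conj or] [NP [Pron they]]]]]]]
[S [NP [Det a] [N photograph]] [VP [VP [AdvP [Adv slowly]] [VP [V read] [NP [Det the] [N proof]]]] [PP [P behind] [NP [NP [NP [Det the] [N grammar]] [Conj or] [NP [Det the] [N roof]]] [Conj or] [NP [Pron they]]]]]]
The trees differ in how a recursive rule is bracketed over the same span.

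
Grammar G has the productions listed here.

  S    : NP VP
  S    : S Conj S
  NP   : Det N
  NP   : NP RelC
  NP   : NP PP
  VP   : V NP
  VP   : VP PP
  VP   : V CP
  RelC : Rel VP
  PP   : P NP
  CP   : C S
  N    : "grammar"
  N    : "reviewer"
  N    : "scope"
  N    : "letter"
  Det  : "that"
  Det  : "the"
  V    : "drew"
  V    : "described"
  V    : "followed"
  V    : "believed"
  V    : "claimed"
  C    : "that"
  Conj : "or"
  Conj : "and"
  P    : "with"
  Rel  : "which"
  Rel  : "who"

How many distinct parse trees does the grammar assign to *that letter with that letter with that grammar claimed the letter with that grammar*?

Two of the 4 distinct bracketings:
[S [NP [NP [Det that] [N letter]] [PP [P with] [NP [NP [Det that] [N letter]] [PP [P with] [NP [Det that] [N grammar]]]]]] [VP [V claimed] [NP [NP [Det the] [N letter]] [PP [P with] [NP [Det that] [N grammar]]]]]]
[S [NP [NP [Det that] [N letter]] [PP [P with] [NP [NP [Det that] [N letter]] [PP [P with] [NP [Det that] [N grammar]]]]]] [VP [VP [V claimed] [NP [Det the] [N letter]]] [PP [P with] [NP [Det that] [N grammar]]]]]
The difference turns on whether VP → VP PP is used at the relevant span, versus an alternative expansion of VP.

4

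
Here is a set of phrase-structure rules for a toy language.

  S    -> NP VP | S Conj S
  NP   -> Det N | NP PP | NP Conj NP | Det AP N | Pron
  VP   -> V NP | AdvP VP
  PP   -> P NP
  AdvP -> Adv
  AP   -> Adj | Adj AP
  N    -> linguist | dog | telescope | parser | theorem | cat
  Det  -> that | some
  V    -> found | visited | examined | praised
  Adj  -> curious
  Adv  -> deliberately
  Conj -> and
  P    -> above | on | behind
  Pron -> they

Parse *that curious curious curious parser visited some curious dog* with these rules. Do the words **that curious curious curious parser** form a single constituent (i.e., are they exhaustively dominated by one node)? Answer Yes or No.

[S [NP [Det that] [AP [Adj curious] [AP [Adj curious] [AP [Adj curious]]]] [N parser]] [VP [V visited] [NP [Det some] [AP [Adj curious]] [N dog]]]]
The words 'that curious curious curious parser' are exhaustively dominated by a single NP node (built by NP → Det AP N), so they form a constituent.

Yes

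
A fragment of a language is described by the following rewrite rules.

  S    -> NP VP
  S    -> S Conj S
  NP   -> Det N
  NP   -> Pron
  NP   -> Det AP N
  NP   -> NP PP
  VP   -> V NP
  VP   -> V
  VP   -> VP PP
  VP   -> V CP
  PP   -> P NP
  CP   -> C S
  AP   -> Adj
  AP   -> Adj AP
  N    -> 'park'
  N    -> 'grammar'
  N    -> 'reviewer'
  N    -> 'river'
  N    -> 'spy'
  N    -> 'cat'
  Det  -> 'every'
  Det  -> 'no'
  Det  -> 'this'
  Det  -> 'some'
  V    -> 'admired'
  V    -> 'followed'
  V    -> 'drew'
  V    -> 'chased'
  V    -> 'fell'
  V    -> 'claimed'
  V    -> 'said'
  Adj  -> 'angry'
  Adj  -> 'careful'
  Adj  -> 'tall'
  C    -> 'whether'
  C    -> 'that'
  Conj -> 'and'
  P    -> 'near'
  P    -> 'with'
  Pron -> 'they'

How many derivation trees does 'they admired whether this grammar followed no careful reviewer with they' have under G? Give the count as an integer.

Two of the 3 distinct bracketings:
[S [NP [Pron they]] [VP [VP [V admired] [CP [C whether] [S [NP [Det this] [N grammar]] [VP [V followed] [NP [Det no] [AP [Adj careful]] [N reviewer]]]]]] [PP [P with] [NP [Pron they]]]]]
[S [NP [Pron they]] [VP [V admired] [CP [C whether] [S [NP [Det this] [N grammar]] [VP [V followed] [NP [NP [Det no] [AP [Adj careful]] [N reviewer]] [PP [P with] [NP [Pron they]]]]]]]]]
The difference turns on whether NP → NP PP is used at the relevant span, versus an alternative expansion of NP.

3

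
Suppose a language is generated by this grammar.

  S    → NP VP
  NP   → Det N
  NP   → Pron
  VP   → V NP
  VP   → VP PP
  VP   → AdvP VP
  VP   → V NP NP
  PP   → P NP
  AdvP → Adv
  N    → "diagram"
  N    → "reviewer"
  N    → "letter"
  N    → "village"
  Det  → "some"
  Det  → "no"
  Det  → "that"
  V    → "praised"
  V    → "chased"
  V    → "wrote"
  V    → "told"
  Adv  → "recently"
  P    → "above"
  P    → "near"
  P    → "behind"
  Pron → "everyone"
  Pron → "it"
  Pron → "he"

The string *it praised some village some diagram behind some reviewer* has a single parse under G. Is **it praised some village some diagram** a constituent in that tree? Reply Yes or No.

No

[S [NP [Pron it]] [VP [VP [V praised] [NP [Det some] [N village]] [NP [Det some] [N diagram]]] [PP [P behind] [NP [Det some] [N reviewer]]]]]
The smallest constituent containing 'it praised some village some diagram' is the S spanning 'it praised some village some diagram behind some reviewer'; no single node in the tree dominates exactly the given words.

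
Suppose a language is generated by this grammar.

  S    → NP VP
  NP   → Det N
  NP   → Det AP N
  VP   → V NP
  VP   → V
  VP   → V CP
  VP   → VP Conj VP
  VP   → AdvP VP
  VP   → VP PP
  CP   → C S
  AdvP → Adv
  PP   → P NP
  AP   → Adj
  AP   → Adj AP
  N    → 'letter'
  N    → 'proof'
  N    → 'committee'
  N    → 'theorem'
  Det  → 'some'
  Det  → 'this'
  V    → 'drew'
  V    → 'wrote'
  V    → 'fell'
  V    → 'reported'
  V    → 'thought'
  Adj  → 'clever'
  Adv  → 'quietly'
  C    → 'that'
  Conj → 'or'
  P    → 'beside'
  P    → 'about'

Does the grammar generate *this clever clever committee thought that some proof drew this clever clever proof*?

S
  NP
    Det: this
    AP
      Adj: clever
      AP
        Adj: clever
    N: committee
  VP
    V: thought
    CP
      C: that
      S
        NP
          Det: some
          N: proof
        VP
          V: drew
          NP
            Det: this
            AP
              Adj: clever
              AP
                Adj: clever
            N: proof
The bracketing above is licensed at every node by one of the given productions, with S at the root.

Grammatical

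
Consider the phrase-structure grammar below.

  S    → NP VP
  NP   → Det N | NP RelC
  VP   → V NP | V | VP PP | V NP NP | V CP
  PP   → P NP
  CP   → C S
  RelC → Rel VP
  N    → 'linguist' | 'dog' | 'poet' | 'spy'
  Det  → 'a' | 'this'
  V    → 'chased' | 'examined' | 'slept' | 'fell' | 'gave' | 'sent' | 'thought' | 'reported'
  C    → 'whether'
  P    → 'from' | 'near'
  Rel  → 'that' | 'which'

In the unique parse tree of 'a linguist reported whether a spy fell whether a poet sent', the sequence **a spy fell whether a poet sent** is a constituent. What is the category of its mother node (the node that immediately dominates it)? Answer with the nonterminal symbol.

[S [NP [Det a] [N linguist]] [VP [V reported] [CP [C whether] [S [NP [Det a] [N spy]] [VP [V fell] [CP [C whether] [S [NP [Det a] [N poet]] [VP [V sent]]]]]]]]]
The span 'a spy fell whether a poet sent' is the S node built by S → NP VP.
Its mother is the CP built by CP → C S.

CP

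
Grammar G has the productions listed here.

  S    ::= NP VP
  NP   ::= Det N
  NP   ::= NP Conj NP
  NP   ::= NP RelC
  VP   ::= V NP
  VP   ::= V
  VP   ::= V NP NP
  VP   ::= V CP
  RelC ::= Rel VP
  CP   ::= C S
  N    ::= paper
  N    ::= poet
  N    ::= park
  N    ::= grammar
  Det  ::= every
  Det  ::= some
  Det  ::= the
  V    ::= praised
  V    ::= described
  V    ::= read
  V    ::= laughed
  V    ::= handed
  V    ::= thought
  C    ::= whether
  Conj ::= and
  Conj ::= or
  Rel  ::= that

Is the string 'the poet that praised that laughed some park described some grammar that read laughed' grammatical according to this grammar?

For S → NP VP, every NP-prefix leaves a non-VP remainder: after 'the poet' the remainder is not a VP; after 'the poet that praised' the remainder is not a VP; after 'the poet that praised that laughed' the remainder is not a VP (and 1 more).

Ungrammatical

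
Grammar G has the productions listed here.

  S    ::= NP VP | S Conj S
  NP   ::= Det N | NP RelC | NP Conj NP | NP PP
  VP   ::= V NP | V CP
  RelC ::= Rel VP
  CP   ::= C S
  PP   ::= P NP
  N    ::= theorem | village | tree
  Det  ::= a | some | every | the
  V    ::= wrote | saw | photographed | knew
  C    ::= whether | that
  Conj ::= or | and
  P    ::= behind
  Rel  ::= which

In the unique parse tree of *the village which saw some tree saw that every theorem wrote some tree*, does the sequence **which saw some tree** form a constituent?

[S [NP [NP [Det the] [N village]] [RelC [Rel which] [VP [V saw] [NP [Det some] [N tree]]]]] [VP [V saw] [CP [C that] [S [NP [Det every] [N theorem]] [VP [V wrote] [NP [Det some] [N tree]]]]]]]
The words 'which saw some tree' are exhaustively dominated by a single RelC node (built by RelC → Rel VP), so they form a constituent.

Yes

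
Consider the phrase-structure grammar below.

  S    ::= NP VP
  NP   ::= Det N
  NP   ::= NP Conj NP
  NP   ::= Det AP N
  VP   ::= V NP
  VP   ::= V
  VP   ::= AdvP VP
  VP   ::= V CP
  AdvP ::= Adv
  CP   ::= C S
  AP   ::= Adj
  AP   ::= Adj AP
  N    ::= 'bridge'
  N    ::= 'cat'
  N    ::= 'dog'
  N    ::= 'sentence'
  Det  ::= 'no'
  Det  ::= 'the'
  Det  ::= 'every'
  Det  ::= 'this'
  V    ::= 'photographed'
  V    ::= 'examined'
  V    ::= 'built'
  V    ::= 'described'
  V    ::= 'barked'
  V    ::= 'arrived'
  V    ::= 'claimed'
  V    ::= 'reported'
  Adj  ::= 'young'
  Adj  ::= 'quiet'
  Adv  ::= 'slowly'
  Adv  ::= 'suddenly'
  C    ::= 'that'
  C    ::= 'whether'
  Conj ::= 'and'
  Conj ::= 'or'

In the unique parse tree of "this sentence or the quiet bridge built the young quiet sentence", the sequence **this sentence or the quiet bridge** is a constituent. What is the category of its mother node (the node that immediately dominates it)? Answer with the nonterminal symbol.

S
  NP
    NP
      Det: this
      N: sentence
    Conj: or
    NP
      Det: the
      AP
        Adj: quiet
      N: bridge
  VP
    V: built
    NP
      Det: the
      AP
        Adj: young
        AP
          Adj: quiet
      N: sentence
The span 'this sentence or the quiet bridge' is the NP node built by NP → NP Conj NP.
Its mother is the S built by S → NP VP.

S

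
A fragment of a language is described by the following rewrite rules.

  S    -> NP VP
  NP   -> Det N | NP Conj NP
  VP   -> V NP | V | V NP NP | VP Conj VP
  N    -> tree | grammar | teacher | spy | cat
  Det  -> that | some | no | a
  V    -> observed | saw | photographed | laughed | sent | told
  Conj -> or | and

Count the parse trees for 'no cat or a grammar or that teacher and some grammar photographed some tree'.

Two of the 5 distinct bracketings:
[S [NP [NP [Det no] [N cat]] [Conj or] [NP [NP [Det a] [N grammar]] [Conj or] [NP [NP [Det that] [N teacher]] [Conj and] [NP [Det some] [N grammar]]]]] [VP [V photographed] [NP [Det some] [N tree]]]]
[S [NP [NP [Det no] [N cat]] [Conj or] [NP [NP [NP [Det a] [N grammar]] [Conj or] [NP [Det that] [N teacher]]] [Conj and] [NP [Det some] [N grammar]]]] [VP [V photographed] [NP [Det some] [N tree]]]]
The trees differ in how a recursive rule is bracketed over the same span.

5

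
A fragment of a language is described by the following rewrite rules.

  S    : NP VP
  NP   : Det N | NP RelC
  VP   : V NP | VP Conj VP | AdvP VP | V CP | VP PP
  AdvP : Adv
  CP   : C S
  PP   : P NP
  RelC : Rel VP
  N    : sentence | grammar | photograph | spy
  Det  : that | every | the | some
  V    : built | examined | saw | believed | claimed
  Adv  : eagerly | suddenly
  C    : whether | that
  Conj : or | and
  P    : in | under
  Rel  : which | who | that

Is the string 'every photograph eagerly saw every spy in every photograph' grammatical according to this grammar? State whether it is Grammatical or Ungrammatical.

S
  NP
    Det: every
    N: photograph
  VP
    AdvP
      Adv: eagerly
    VP
      VP
        V: saw
        NP
          Det: every
          N: spy
      PP
        P: in
        NP
          Det: every
          N: photograph
The bracketing above is licensed at every node by one of the given productions, with S at the root.

Grammatical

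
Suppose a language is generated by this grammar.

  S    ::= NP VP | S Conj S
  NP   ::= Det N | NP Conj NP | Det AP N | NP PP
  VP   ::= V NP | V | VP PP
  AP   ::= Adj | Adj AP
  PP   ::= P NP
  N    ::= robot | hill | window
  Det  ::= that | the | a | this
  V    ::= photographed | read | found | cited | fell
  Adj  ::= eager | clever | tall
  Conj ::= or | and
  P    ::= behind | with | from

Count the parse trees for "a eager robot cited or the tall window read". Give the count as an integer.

[S [S [NP [Det a] [AP [Adj eager]] [N robot]] [VP [V cited]]] [Conj or] [S [NP [Det the] [AP [Adj tall]] [N window]] [VP [V read]]]]
No rule offers an alternative attachment or grouping for any span, so this is the only derivation.

1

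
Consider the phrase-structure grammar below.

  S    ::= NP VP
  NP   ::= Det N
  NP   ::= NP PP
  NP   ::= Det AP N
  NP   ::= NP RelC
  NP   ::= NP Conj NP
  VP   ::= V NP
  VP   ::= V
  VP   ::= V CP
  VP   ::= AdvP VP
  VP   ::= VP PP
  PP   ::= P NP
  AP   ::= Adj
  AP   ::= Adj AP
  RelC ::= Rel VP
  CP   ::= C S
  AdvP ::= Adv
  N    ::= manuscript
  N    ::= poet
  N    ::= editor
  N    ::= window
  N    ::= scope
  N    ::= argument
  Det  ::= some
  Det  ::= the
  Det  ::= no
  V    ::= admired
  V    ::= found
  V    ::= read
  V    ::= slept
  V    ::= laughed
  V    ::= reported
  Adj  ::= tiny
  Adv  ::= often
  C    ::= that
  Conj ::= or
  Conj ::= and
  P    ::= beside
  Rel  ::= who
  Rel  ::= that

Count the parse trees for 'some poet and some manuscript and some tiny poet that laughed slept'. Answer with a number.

5

Two of the 5 distinct bracketings:
[S [NP [NP [NP [Det some] [N poet]] [Conj and] [NP [NP [Det some] [N manuscript]] [Conj and] [NP [Det some] [AP [Adj tiny]] [N poet]]]] [RelC [Rel that] [VP [V laughed]]]] [VP [V slept]]]
[S [NP [NP [NP [NP [Det some] [N poet]] [Conj and] [NP [Det some] [N manuscript]]] [Conj and] [NP [Det some] [AP [Adj tiny]] [N poet]]] [RelC [Rel that] [VP [V laughed]]]] [VP [V slept]]]
The trees differ in how a recursive rule is bracketed over the same span.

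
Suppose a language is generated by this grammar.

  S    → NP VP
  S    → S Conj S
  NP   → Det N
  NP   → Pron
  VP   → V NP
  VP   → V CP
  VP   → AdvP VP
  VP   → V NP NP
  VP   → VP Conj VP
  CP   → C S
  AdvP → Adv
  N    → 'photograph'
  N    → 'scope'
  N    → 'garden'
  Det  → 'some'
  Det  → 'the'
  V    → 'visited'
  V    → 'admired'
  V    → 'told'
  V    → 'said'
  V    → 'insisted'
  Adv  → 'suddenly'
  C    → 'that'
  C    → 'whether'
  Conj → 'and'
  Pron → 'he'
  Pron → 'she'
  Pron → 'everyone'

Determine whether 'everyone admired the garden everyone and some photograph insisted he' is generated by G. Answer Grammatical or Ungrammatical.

Grammatical

S
  S
    NP
      Pron: everyone
    VP
      V: admired
      NP
        Det: the
        N: garden
      NP
        Pron: everyone
  Conj: and
  S
    NP
      Det: some
      N: photograph
    VP
      V: insisted
      NP
        Pron: he
Each bracket corresponds to one application of a listed rule, so the string is derivable from S.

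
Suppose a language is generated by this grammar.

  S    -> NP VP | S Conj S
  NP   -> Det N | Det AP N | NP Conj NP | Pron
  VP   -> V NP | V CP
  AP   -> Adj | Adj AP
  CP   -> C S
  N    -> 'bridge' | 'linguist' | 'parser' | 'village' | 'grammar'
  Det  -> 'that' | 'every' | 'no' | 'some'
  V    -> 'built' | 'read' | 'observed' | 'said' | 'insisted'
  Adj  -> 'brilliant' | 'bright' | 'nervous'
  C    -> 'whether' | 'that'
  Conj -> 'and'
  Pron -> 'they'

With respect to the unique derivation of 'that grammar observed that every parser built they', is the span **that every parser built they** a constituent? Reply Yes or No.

Yes

[S [NP [Det that] [N grammar]] [VP [V observed] [CP [C that] [S [NP [Det every] [N parser]] [VP [V built] [NP [Pron they]]]]]]]
The words 'that every parser built they' are exhaustively dominated by a single CP node (built by CP → C S), so they form a constituent.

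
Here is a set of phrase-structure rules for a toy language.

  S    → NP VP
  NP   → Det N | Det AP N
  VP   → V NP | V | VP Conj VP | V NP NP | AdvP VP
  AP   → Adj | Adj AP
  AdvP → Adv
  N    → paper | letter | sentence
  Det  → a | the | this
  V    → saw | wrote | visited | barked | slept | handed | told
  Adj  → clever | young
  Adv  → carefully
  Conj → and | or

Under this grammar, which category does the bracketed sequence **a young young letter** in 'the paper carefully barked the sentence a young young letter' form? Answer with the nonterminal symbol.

S
  NP
    Det: the
    N: paper
  VP
    AdvP
      Adv: carefully
    VP
      V: barked
      NP
        Det: the
        N: sentence
      NP
        Det: a
        AP
          Adj: young
          AP
            Adj: young
        N: letter
The span 'a young young letter' is the NP node built by NP → Det AP N.

NP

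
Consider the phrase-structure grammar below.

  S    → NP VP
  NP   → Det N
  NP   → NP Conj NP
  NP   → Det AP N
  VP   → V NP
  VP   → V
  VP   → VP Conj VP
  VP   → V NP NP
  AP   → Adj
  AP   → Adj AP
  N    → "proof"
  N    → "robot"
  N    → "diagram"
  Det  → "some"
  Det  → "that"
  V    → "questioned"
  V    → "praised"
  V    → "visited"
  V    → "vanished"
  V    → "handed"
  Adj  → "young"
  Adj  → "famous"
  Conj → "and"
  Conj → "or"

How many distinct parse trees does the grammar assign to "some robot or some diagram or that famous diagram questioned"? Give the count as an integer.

The two bracketings:
[S [NP [NP [Det some] [N robot]] [Conj or] [NP [NP [Det some] [N diagram]] [Conj or] [NP [Det that] [AP [Adj famous]] [N diagram]]]] [VP [V questioned]]]
[S [NP [NP [NP [Det some] [N robot]] [Conj or] [NP [Det some] [N diagram]]] [Conj or] [NP [Det that] [AP [Adj famous]] [N diagram]]] [VP [V questioned]]]
The trees differ in how a recursive rule is bracketed over the same span.

2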